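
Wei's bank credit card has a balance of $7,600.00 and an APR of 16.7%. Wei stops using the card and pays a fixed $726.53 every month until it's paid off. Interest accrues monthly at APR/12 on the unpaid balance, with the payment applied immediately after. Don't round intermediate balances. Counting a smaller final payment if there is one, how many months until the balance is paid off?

Monthly rate r = 16.7%/12 = 1.39167% = 0.0139167.
Recurrence: B ← B·(1+r) − $726.53.
Month 1: interest $105.77; balance after payment $6,979.24.
Month 2: interest $97.13; balance after payment $6,349.83.
Closed form: n = −ln(1 − rB₀/P)/ln(1+r) = −ln(0.85442)/ln(1.01392) ≈ 11.384, so the balance reaches zero during payment 12.

12 months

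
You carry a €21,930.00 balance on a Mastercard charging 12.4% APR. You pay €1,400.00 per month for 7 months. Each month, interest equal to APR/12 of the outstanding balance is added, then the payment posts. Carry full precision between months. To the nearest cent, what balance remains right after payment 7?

Monthly rate r = 12.4%/12 = 1.03333% = 0.0103333.
Each month: B ← B·(1+r) − €1,400.00.
Month 1: interest €226.61; balance after payment €20,756.61.
Month 2: interest €214.48; balance after payment €19,571.09.
Month 3: interest €202.23; balance after payment €18,373.33.
Month 4: interest €189.86; balance after payment €17,163.19.
Month 5: interest €177.35; balance after payment €15,940.54.
Month 6: interest €164.72; balance after payment €14,705.26.
Month 7: interest €151.95; balance after payment €13,457.21.

€13,457.21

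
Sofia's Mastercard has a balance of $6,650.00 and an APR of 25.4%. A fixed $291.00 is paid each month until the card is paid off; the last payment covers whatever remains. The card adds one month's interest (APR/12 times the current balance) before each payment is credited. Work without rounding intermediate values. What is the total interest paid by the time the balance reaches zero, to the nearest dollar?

$2,535

Monthly rate r = 25.4%/12 = 2.11667% = 0.0211667.
Payoff takes n = ⌈−ln(1 − rB₀/P)/ln(1+r)⌉ = ⌈31.561⌉ = 32 payments; the last is $164.12.
Total paid = 31·$291.00 + $164.12 = $9,185.12.
Total interest = total paid − principal = $9,185.12 − $6,650.00 = $2,535.12.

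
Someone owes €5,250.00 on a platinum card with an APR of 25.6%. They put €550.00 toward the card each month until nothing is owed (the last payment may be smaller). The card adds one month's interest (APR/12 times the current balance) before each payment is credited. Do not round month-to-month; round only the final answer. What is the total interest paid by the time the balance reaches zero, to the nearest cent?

€683.74

Monthly rate r = 25.6%/12 = 2.13333% = 0.0213333.
Payoff takes n = ⌈−ln(1 − rB₀/P)/ln(1+r)⌉ = ⌈10.787⌉ = 11 payments; the last is €433.74.
Total paid = 10·€550.00 + €433.74 = €5,933.74.
Total interest = total paid − principal = €5,933.74 − €5,250.00 = €683.74.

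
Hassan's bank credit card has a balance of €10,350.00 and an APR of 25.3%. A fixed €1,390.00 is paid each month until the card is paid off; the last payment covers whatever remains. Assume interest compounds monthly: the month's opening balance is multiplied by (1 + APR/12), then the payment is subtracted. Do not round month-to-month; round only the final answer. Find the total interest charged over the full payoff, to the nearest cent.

Monthly rate r = 25.3%/12 = 2.10833% = 0.0210833.
Payoff takes n = ⌈−ln(1 − rB₀/P)/ln(1+r)⌉ = ⌈8.185⌉ = 9 payments; the last is €259.36.
Total paid = 8·€1,390.00 + €259.36 = €11,379.36.
Total interest = total paid − principal = €11,379.36 − €10,350.00 = €1,029.36.

€1,029.36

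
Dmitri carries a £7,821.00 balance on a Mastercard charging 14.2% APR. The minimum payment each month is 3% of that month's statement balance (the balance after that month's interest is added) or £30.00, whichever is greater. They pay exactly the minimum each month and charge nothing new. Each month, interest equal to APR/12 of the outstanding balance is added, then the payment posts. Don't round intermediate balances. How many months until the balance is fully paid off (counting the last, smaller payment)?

153 months

Monthly rate r = 14.2%/12 = 1.18333% = 0.0118333.
While 3% of the post-interest balance exceeds £30.00, each month B ← (B·(1+r))·(1 − 0.03), i.e. B shrinks by the factor (1+r)·0.97 = 0.98148.
This holds for months 1–111. Entering month 112 the balance is £981.80; 3% of the post-interest balance is now below £30.00, so the flat £30.00 minimum applies from here.
From month 112 a fixed £30.00 at rate r clears £981.80 in 42 more payments. Total: 111 + 42 = 153 months.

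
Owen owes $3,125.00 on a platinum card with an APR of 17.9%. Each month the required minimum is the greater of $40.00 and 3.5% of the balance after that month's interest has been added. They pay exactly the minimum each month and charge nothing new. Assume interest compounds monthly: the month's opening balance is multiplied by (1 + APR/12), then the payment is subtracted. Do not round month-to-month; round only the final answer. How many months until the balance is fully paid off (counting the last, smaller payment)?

Monthly rate r = 17.9%/12 = 1.49167% = 0.0149167.
While 3.5% of the post-interest balance exceeds $40.00, each month B ← (B·(1+r))·(1 − 0.035), i.e. B shrinks by the factor (1+r)·0.965 = 0.97939.
This holds for months 1–50. Entering month 51 the balance is $1,103.40; 3.5% of the post-interest balance is now below $40.00, so the flat $40.00 minimum applies from here.
From month 51 a fixed $40.00 at rate r clears $1,103.40 in 36 more payments. Total: 50 + 36 = 86 months.

86 months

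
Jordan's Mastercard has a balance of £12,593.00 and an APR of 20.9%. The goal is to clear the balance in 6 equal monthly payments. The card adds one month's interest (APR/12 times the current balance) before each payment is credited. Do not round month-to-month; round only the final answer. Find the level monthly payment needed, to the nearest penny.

Monthly rate r = 20.9%/12 = 1.74167% = 0.0174167.
Level-payment amortization: P = B₀·r / (1 − (1+r)^(−n)) = 12593.00·0.0174167 / (1 − 1.01742^(−6)).
Denominator 1 − (1+r)^(−6) = 0.0984145095.
P = 219.328 / 0.0984145095 ≈ 2228.62.

£2,228.62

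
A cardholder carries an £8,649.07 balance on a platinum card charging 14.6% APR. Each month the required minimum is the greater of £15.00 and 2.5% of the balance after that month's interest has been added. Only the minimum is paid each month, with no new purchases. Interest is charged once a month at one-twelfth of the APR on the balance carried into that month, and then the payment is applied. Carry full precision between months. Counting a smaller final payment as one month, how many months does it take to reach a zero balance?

Monthly rate r = 14.6%/12 = 1.21667% = 0.0121667.
While 2.5% of the post-interest balance exceeds £15.00, each month B ← (B·(1+r))·(1 − 0.025), i.e. B shrinks by the factor (1+r)·0.975 = 0.98686.
This holds for months 1–203. Entering month 204 the balance is £590.29; 2.5% of the post-interest balance is now below £15.00, so the flat £15.00 minimum applies from here.
From month 204 a fixed £15.00 at rate r clears £590.29 in 54 more payments. Total: 203 + 54 = 257 months.

257 months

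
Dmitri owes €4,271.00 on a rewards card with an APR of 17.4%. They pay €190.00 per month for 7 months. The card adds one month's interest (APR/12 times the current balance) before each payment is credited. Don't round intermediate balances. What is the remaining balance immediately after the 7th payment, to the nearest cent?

Monthly rate r = 17.4%/12 = 1.45% = 0.0145.
Each month: B ← B·(1+r) − €190.00.
Month 1: interest €61.93; balance after payment €4,142.93.
Month 2: interest €60.07; balance after payment €4,013.00.
Month 3: interest €58.19; balance after payment €3,881.19.
Month 4: interest €56.28; balance after payment €3,747.47.
Month 5: interest €54.34; balance after payment €3,611.81.
Month 6: interest €52.37; balance after payment €3,474.18.
Month 7: interest €50.38; balance after payment €3,334.55.

€3,334.55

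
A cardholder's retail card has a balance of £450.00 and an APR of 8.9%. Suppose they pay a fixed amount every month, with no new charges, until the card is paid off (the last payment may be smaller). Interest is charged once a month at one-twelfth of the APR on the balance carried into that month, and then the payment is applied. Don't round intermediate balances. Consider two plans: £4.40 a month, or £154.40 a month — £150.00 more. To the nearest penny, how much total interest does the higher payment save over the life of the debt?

£389.49

Monthly rate r = 8.9%/12 = 0.741667% = 0.00741667.
At £4.40/mo: n = ⌈−ln(1 − rB₀/P)/ln(1+r)⌉ = 193 payments (last £1.33); total interest = total paid − £450.00 = £396.13.
At £154.40/mo: 3 payments (last £147.84); total interest £6.64.
Interest saved = £396.13 − £6.64 = £389.49.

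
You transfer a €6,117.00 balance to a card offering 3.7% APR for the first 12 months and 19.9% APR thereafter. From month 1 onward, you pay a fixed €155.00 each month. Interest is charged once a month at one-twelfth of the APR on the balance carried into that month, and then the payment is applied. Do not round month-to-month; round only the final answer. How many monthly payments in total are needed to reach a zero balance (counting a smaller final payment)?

Promo months 1–12 at r₀ = 3.7%/12 = 0.00308333; months 13+ at r₁ = 19.9%/12 = 0.0165833.
After month 12: iterate B ← B·(1+r₀) − €155.00 for 12 months → €4,455.34.
Then at r₁ with €155.00/mo: n₂ = −ln(1 − r₁·B/P)/ln(1+r₁) ≈ 39.37 → 40 more payments.

52 months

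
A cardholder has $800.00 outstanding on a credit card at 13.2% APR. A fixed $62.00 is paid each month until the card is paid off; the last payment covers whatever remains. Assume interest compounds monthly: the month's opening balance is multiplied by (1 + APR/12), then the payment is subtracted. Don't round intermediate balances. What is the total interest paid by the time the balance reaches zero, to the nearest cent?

Monthly rate r = 13.2%/12 = 1.1% = 0.011.
Payoff takes n = ⌈−ln(1 − rB₀/P)/ln(1+r)⌉ = ⌈13.992⌉ = 14 payments; the last is $61.53.
Total paid = 13·$62.00 + $61.53 = $867.53.
Total interest = total paid − principal = $867.53 − $800.00 = $67.53.

$67.53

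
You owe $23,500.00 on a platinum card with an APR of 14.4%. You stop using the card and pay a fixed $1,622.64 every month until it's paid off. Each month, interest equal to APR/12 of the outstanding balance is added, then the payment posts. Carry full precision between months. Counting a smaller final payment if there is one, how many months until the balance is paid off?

17 months

Monthly rate r = 14.4%/12 = 1.2% = 0.012.
Recurrence: B ← B·(1+r) − $1,622.64.
Month 1: interest $282.00; balance after payment $22,159.36.
Month 2: interest $265.91; balance after payment $20,802.63.
Closed form: n = −ln(1 − rB₀/P)/ln(1+r) = −ln(0.82621)/ln(1.012) ≈ 16.004, so the balance reaches zero during payment 17.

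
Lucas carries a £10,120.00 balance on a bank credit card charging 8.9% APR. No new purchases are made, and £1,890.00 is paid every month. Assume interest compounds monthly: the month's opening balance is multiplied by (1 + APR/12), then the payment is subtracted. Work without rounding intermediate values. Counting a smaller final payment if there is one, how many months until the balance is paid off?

Monthly rate r = 8.9%/12 = 0.741667% = 0.00741667.
Recurrence: B ← B·(1+r) − £1,890.00.
Month 1: interest £75.06; balance after payment £8,305.06.
Month 2: interest £61.60; balance after payment £6,476.65.
Month 3: interest £48.04; balance after payment £4,634.69.
Month 4: interest £34.37; balance after payment £2,779.06.
Month 5: interest £20.61; balance after payment £909.67.
Month 6: interest £6.75; balance after payment £0.00.

6 months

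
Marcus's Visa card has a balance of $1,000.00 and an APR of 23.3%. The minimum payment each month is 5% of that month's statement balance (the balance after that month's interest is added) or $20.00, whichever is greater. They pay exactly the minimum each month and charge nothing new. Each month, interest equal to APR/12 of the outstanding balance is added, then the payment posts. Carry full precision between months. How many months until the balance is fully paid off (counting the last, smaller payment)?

Monthly rate r = 23.3%/12 = 1.94167% = 0.0194167.
While 5% of the post-interest balance exceeds $20.00, each month B ← (B·(1+r))·(1 − 0.05), i.e. B shrinks by the factor (1+r)·0.95 = 0.96845.
This holds for months 1–30. Entering month 31 the balance is $382.17; 5% of the post-interest balance is now below $20.00, so the flat $20.00 minimum applies from here.
From month 31 a fixed $20.00 at rate r clears $382.17 in 25 more payments. Total: 30 + 25 = 55 months.

55 months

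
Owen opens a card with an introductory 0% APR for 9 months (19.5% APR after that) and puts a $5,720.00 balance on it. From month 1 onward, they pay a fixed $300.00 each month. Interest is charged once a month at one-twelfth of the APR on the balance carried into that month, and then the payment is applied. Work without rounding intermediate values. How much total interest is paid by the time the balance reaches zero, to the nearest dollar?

Promo months 1–9 at r₀ = 0%/12 = 0; months 10+ at r₁ = 19.5%/12 = 0.01625.
After month 9 (no interest yet): B = $5,720.00 − 9·$300.00 = $3,020.00.
Then at r₁ with $300.00/mo: n₂ = −ln(1 − r₁·B/P)/ln(1+r₁) ≈ 11.08 → 12 more payments.
Total paid = 20·$300.00 + $24.66 = $6,024.66; interest = $6,024.66 − $5,720.00 = $304.66.

$305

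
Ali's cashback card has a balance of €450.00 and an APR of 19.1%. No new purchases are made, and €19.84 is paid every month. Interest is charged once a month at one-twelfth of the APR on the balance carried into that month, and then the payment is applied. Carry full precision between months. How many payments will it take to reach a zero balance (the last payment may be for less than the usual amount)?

29 months

Monthly rate r = 19.1%/12 = 1.59167% = 0.0159167.
Recurrence: B ← B·(1+r) − €19.84.
Month 1: interest €7.16; balance after payment €437.32.
Month 2: interest €6.96; balance after payment €424.44.
Closed form: n = −ln(1 − rB₀/P)/ln(1+r) = −ln(0.63899)/ln(1.01592) ≈ 28.362, so the balance reaches zero during payment 29.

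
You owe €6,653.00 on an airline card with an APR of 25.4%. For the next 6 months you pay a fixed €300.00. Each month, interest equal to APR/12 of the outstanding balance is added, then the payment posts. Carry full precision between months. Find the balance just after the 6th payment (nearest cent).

Monthly rate r = 25.4%/12 = 2.11667% = 0.0211667.
Each month: B ← B·(1+r) − €300.00.
Month 1: interest €140.82; balance after payment €6,493.82.
Month 2: interest €137.45; balance after payment €6,331.27.
Month 3: interest €134.01; balance after payment €6,165.29.
Month 4: interest €130.50; balance after payment €5,995.78.
Month 5: interest €126.91; balance after payment €5,822.70.
Month 6: interest €123.25; balance after payment €5,645.94.

€5,645.94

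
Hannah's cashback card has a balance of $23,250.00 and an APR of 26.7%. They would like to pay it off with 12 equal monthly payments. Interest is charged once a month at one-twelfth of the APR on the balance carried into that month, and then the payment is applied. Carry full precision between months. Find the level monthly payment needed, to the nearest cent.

$2,229.00

Monthly rate r = 26.7%/12 = 2.225% = 0.02225.
Level-payment amortization: P = B₀·r / (1 − (1+r)^(−n)) = 23250.00·0.02225 / (1 − 1.02225^(−12)).
Denominator 1 − (1+r)^(−12) = 0.232082492.
P = 517.312 / 0.232082492 ≈ 2229.00.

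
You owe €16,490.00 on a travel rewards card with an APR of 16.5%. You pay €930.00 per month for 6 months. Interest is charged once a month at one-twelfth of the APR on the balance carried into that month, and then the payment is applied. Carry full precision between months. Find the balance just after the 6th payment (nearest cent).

Monthly rate r = 16.5%/12 = 1.375% = 0.01375.
Each month: B ← B·(1+r) − €930.00.
Month 1: interest €226.74; balance after payment €15,786.74.
Month 2: interest €217.07; balance after payment €15,073.81.
Month 3: interest €207.26; balance after payment €14,351.07.
Month 4: interest €197.33; balance after payment €13,618.40.
Month 5: interest €187.25; balance after payment €12,875.65.
Month 6: interest €177.04; balance after payment €12,122.69.

€12,122.69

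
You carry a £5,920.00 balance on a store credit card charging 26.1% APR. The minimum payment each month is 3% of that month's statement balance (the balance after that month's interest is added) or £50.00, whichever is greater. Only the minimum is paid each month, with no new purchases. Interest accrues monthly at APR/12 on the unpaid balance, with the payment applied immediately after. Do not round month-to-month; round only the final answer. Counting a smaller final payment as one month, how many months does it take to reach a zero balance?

202 months

Monthly rate r = 26.1%/12 = 2.175% = 0.02175.
While 3% of the post-interest balance exceeds £50.00, each month B ← (B·(1+r))·(1 − 0.03), i.e. B shrinks by the factor (1+r)·0.97 = 0.9911.
This holds for months 1–145. Entering month 146 the balance is £1,618.81; 3% of the post-interest balance is now below £50.00, so the flat £50.00 minimum applies from here.
From month 146 a fixed £50.00 at rate r clears £1,618.81 in 57 more payments. Total: 145 + 57 = 202 months.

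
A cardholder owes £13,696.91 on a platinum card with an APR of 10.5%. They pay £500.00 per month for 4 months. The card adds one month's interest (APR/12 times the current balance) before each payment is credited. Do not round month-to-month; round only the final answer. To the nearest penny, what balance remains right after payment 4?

£12,156.23

Monthly rate r = 10.5%/12 = 0.875% = 0.00875.
Each month: B ← B·(1+r) − £500.00.
Month 1: interest £119.85; balance after payment £13,316.76.
Month 2: interest £116.52; balance after payment £12,933.28.
Month 3: interest £113.17; balance after payment £12,546.45.
Month 4: interest £109.78; balance after payment £12,156.23.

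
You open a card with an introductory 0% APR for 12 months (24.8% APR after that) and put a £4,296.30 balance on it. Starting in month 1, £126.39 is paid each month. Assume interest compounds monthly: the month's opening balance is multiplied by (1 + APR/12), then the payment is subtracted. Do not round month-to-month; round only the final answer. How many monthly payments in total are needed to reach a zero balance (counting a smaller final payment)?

Promo months 1–12 at r₀ = 0%/12 = 0; months 13+ at r₁ = 24.8%/12 = 0.0206667.
After month 12 (no interest yet): B = £4,296.30 − 12·£126.39 = £2,779.62.
Then at r₁ with £126.39/mo: n₂ = −ln(1 − r₁·B/P)/ln(1+r₁) ≈ 29.63 → 30 more payments.

42 payments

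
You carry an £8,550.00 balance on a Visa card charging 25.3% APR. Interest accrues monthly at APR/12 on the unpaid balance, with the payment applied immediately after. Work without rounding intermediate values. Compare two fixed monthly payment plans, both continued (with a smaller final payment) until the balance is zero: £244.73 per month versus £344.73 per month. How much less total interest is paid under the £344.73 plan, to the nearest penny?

£3,419.07

Monthly rate r = 25.3%/12 = 2.10833% = 0.0210833.
At £244.73/mo: n = ⌈−ln(1 − rB₀/P)/ln(1+r)⌉ = 64 payments (last £229.50); total interest = total paid − £8,550.00 = £7,097.49.
At £344.73/mo: 36 payments (last £162.87); total interest £3,678.42.
Interest saved = £7,097.49 − £3,678.42 = £3,419.07.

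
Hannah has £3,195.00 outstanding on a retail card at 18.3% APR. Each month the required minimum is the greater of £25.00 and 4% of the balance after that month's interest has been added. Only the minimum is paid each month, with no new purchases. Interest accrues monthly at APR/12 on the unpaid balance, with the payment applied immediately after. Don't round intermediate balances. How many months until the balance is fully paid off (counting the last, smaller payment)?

96 months

Monthly rate r = 18.3%/12 = 1.525% = 0.01525.
While 4% of the post-interest balance exceeds £25.00, each month B ← (B·(1+r))·(1 − 0.04), i.e. B shrinks by the factor (1+r)·0.96 = 0.97464.
This holds for months 1–65. Entering month 66 the balance is £601.65; 4% of the post-interest balance is now below £25.00, so the flat £25.00 minimum applies from here.
From month 66 a fixed £25.00 at rate r clears £601.65 in 31 more payments. Total: 65 + 31 = 96 months.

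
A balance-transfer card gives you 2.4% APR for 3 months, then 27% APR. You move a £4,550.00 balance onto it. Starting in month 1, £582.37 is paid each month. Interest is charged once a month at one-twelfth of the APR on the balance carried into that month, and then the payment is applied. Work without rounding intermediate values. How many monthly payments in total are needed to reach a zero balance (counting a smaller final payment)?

9 payments

Promo months 1–3 at r₀ = 2.4%/12 = 0.002; months 4+ at r₁ = 27%/12 = 0.0225.
After month 3: iterate B ← B·(1+r₀) − £582.37 for 3 months → £2,826.75.
Then at r₁ with £582.37/mo: n₂ = −ln(1 − r₁·B/P)/ln(1+r₁) ≈ 5.20 → 6 more payments.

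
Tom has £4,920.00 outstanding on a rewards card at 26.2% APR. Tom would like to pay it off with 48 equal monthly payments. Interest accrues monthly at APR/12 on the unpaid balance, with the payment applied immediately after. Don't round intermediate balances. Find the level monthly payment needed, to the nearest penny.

Monthly rate r = 26.2%/12 = 2.18333% = 0.0218333.
Level-payment amortization: P = B₀·r / (1 − (1+r)^(−n)) = 4920.00·0.0218333 / (1 − 1.02183^(−48)).
Denominator 1 − (1+r)^(−48) = 0.64538521.
P = 107.42 / 0.64538521 ≈ 166.44.

£166.44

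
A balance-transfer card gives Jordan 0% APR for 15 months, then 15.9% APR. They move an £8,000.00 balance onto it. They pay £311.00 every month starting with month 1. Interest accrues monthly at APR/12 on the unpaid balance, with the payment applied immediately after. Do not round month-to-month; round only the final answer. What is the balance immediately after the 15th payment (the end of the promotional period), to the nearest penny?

£3,335.00

Promo months 1–15 at r₀ = 0%/12 = 0; months 16+ at r₁ = 15.9%/12 = 0.01325.
After month 15 (no interest yet): B = £8,000.00 − 15·£311.00 = £3,335.00.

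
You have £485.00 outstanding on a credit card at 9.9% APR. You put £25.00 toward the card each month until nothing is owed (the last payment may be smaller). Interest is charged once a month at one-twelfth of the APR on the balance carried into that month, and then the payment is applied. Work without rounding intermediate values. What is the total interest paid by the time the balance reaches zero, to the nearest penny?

Monthly rate r = 9.9%/12 = 0.825% = 0.00825.
Payoff takes n = ⌈−ln(1 − rB₀/P)/ln(1+r)⌉ = ⌈21.228⌉ = 22 payments; the last is £5.72.
Total paid = 21·£25.00 + £5.72 = £530.72.
Total interest = total paid − principal = £530.72 − £485.00 = £45.72.

£45.72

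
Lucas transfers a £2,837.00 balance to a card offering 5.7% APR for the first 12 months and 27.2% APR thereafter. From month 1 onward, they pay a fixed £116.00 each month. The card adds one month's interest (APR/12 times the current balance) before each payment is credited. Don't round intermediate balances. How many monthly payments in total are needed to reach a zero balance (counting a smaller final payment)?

29 months

Promo months 1–12 at r₀ = 5.7%/12 = 0.00475; months 13+ at r₁ = 27.2%/12 = 0.0226667.
After month 12: iterate B ← B·(1+r₀) − £116.00 for 12 months → £1,574.05.
Then at r₁ with £116.00/mo: n₂ = −ln(1 − r₁·B/P)/ln(1+r₁) ≈ 16.40 → 17 more payments.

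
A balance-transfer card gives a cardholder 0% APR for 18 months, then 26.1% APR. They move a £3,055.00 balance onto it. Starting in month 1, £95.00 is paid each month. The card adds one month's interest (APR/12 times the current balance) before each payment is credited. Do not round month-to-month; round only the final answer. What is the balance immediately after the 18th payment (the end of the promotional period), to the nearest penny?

£1,345.00

Promo months 1–18 at r₀ = 0%/12 = 0; months 19+ at r₁ = 26.1%/12 = 0.02175.
After month 18 (no interest yet): B = £3,055.00 − 18·£95.00 = £1,345.00.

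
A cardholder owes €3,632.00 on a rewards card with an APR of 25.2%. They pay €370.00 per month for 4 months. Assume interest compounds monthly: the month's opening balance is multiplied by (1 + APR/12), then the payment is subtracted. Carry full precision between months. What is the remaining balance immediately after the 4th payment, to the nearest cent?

€2,419.56

Monthly rate r = 25.2%/12 = 2.1% = 0.021.
Each month: B ← B·(1+r) − €370.00.
Month 1: interest €76.27; balance after payment €3,338.27.
Month 2: interest €70.10; balance after payment €3,038.38.
Month 3: interest €63.81; balance after payment €2,732.18.
Month 4: interest €57.38; balance after payment €2,419.56.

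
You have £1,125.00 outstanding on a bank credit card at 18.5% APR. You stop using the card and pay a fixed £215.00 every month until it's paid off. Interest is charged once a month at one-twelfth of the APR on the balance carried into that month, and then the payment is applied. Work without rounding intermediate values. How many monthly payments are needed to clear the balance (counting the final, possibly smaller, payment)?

Monthly rate r = 18.5%/12 = 1.54167% = 0.0154167.
Recurrence: B ← B·(1+r) − £215.00.
Month 1: interest £17.34; balance after payment £927.34.
Month 2: interest £14.30; balance after payment £726.64.
Month 3: interest £11.20; balance after payment £522.84.
Month 4: interest £8.06; balance after payment £315.90.
Month 5: interest £4.87; balance after payment £105.77.
Month 6: interest £1.63; balance after payment £0.00.

6 payments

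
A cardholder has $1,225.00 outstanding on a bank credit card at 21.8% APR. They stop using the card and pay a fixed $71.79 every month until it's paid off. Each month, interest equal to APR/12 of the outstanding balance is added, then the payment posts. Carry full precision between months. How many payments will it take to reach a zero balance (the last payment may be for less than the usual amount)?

Monthly rate r = 21.8%/12 = 1.81667% = 0.0181667.
Recurrence: B ← B·(1+r) − $71.79.
Month 1: interest $22.25; balance after payment $1,175.46.
Month 2: interest $21.35; balance after payment $1,125.03.
Closed form: n = −ln(1 − rB₀/P)/ln(1+r) = −ln(0.69001)/ln(1.01817) ≈ 20.610, so the balance reaches zero during payment 21.

21 payments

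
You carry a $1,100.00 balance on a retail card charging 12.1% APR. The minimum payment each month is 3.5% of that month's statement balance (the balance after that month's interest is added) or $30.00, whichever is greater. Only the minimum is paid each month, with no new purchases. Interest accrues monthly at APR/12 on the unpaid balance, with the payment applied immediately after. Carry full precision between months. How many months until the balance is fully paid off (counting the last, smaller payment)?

44 months

Monthly rate r = 12.1%/12 = 1.00833% = 0.0100833.
While 3.5% of the post-interest balance exceeds $30.00, each month B ← (B·(1+r))·(1 − 0.035), i.e. B shrinks by the factor (1+r)·0.965 = 0.97473.
This holds for months 1–11. Entering month 12 the balance is $830.08; 3.5% of the post-interest balance is now below $30.00, so the flat $30.00 minimum applies from here.
From month 12 a fixed $30.00 at rate r clears $830.08 in 33 more payments. Total: 11 + 33 = 44 months.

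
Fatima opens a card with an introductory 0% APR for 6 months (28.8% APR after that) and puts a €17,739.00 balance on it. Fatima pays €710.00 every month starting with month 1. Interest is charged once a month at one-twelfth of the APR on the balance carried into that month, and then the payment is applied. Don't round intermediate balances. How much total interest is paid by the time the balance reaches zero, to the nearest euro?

Promo months 1–6 at r₀ = 0%/12 = 0; months 7+ at r₁ = 28.8%/12 = 0.024.
After month 6 (no interest yet): B = €17,739.00 − 6·€710.00 = €13,479.00.
Then at r₁ with €710.00/mo: n₂ = −ln(1 − r₁·B/P)/ln(1+r₁) ≈ 25.64 → 26 more payments.
Total paid = 31·€710.00 + €457.26 = €22,467.26; interest = €22,467.26 − €17,739.00 = €4,728.26.

€4,728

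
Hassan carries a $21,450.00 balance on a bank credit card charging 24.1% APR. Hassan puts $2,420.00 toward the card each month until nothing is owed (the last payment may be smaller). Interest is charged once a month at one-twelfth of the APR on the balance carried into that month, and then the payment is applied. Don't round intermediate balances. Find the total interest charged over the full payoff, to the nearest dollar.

$2,410

Monthly rate r = 24.1%/12 = 2.00833% = 0.0200833.
Payoff takes n = ⌈−ln(1 − rB₀/P)/ln(1+r)⌉ = ⌈9.858⌉ = 10 payments; the last is $2,080.38.
Total paid = 9·$2,420.00 + $2,080.38 = $23,860.38.
Total interest = total paid − principal = $23,860.38 − $21,450.00 = $2,410.38.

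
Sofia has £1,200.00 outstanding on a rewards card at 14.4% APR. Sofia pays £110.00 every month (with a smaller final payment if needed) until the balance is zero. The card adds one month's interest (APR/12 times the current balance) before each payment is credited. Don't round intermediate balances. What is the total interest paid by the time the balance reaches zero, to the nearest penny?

Monthly rate r = 14.4%/12 = 1.2% = 0.012.
Payoff takes n = ⌈−ln(1 − rB₀/P)/ln(1+r)⌉ = ⌈11.762⌉ = 12 payments; the last is £83.97.
Total paid = 11·£110.00 + £83.97 = £1,293.97.
Total interest = total paid − principal = £1,293.97 − £1,200.00 = £93.97.

£93.97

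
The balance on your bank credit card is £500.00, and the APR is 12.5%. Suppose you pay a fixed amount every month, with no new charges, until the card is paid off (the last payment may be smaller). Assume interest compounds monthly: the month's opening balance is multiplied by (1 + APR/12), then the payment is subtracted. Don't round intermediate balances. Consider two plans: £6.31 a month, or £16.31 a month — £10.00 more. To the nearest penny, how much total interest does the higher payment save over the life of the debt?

£457.28

Monthly rate r = 12.5%/12 = 1.04167% = 0.0104167.
At £6.31/mo: n = ⌈−ln(1 − rB₀/P)/ln(1+r)⌉ = 169 payments (last £2.66); total interest = total paid − £500.00 = £562.74.
At £16.31/mo: 38 payments (last £1.99); total interest £105.46.
Interest saved = £562.74 − £105.46 = £457.28.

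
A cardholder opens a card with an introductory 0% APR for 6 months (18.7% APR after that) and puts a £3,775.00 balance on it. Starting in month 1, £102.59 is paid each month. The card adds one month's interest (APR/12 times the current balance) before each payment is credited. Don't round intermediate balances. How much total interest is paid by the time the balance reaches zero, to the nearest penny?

Promo months 1–6 at r₀ = 0%/12 = 0; months 7+ at r₁ = 18.7%/12 = 0.0155833.
After month 6 (no interest yet): B = £3,775.00 − 6·£102.59 = £3,159.46.
Then at r₁ with £102.59/mo: n₂ = −ln(1 − r₁·B/P)/ln(1+r₁) ≈ 42.28 → 43 more payments.
Total paid = 48·£102.59 + £28.81 = £4,953.13; interest = £4,953.13 − £3,775.00 = £1,178.13.

£1,178.13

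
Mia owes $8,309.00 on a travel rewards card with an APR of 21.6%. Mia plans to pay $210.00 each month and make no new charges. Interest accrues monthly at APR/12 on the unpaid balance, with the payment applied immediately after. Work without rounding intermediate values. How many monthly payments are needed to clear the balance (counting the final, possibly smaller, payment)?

Monthly rate r = 21.6%/12 = 1.8% = 0.018.
Recurrence: B ← B·(1+r) − $210.00.
Month 1: interest $149.56; balance after payment $8,248.56.
Month 2: interest $148.47; balance after payment $8,187.04.
Closed form: n = −ln(1 − rB₀/P)/ln(1+r) = −ln(0.2878)/ln(1.018) ≈ 69.815, so the balance reaches zero during payment 70.

70 payments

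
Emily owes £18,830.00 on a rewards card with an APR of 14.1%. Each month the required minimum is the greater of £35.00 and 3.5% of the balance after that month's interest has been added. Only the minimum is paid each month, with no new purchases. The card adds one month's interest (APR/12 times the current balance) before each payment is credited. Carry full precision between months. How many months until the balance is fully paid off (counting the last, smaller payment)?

Monthly rate r = 14.1%/12 = 1.175% = 0.01175.
While 3.5% of the post-interest balance exceeds £35.00, each month B ← (B·(1+r))·(1 − 0.035), i.e. B shrinks by the factor (1+r)·0.965 = 0.97634.
This holds for months 1–124. Entering month 125 the balance is £966.75; 3.5% of the post-interest balance is now below £35.00, so the flat £35.00 minimum applies from here.
From month 125 a fixed £35.00 at rate r clears £966.75 in 34 more payments. Total: 124 + 34 = 158 months.

158 months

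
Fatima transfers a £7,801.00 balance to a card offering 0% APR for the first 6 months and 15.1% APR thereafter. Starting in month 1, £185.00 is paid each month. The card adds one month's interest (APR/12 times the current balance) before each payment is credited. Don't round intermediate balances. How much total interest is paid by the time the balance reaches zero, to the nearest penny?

£2,291.92

Promo months 1–6 at r₀ = 0%/12 = 0; months 7+ at r₁ = 15.1%/12 = 0.0125833.
After month 6 (no interest yet): B = £7,801.00 − 6·£185.00 = £6,691.00.
Then at r₁ with £185.00/mo: n₂ = −ln(1 − r₁·B/P)/ln(1+r₁) ≈ 48.55 → 49 more payments.
Total paid = 54·£185.00 + £102.92 = £10,092.92; interest = £10,092.92 − £7,801.00 = £2,291.92.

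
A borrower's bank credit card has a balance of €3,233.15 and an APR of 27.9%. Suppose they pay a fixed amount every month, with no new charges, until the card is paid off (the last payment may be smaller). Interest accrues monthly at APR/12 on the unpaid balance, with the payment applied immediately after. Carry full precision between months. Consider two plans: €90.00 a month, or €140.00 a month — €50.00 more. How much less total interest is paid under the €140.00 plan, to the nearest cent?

€2,371.29

Monthly rate r = 27.9%/12 = 2.325% = 0.02325.
At €90.00/mo: n = ⌈−ln(1 − rB₀/P)/ln(1+r)⌉ = 79 payments (last €41.25); total interest = total paid − €3,233.15 = €3,828.10.
At €140.00/mo: 34 payments (last €69.96); total interest €1,456.81.
Interest saved = €3,828.10 − €1,456.81 = €2,371.29.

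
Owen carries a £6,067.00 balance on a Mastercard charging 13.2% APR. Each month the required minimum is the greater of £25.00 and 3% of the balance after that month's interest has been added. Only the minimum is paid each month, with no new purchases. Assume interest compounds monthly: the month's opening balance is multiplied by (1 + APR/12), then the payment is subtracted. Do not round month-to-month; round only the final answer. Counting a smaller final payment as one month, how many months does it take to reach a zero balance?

144 months

Monthly rate r = 13.2%/12 = 1.1% = 0.011.
While 3% of the post-interest balance exceeds £25.00, each month B ← (B·(1+r))·(1 − 0.03), i.e. B shrinks by the factor (1+r)·0.97 = 0.98067.
This holds for months 1–103. Entering month 104 the balance is £812.52; 3% of the post-interest balance is now below £25.00, so the flat £25.00 minimum applies from here.
From month 104 a fixed £25.00 at rate r clears £812.52 in 41 more payments. Total: 103 + 41 = 144 months.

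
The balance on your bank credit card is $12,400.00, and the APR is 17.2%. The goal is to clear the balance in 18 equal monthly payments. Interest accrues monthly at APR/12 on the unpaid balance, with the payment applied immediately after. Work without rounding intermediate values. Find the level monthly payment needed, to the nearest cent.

$786.47

Monthly rate r = 17.2%/12 = 1.43333% = 0.0143333.
Level-payment amortization: P = B₀·r / (1 − (1+r)^(−n)) = 12400.00·0.0143333 / (1 − 1.01433^(−18)).
Denominator 1 − (1+r)^(−18) = 0.225988448.
P = 177.733 / 0.225988448 ≈ 786.47.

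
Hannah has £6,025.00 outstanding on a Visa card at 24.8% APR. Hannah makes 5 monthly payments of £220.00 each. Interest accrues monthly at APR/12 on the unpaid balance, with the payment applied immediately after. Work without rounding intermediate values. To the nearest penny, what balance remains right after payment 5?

Monthly rate r = 24.8%/12 = 2.06667% = 0.0206667.
Each month: B ← B·(1+r) − £220.00.
Month 1: interest £124.52; balance after payment £5,929.52.
Month 2: interest £122.54; balance after payment £5,832.06.
Month 3: interest £120.53; balance after payment £5,732.59.
Month 4: interest £118.47; balance after payment £5,631.06.
Month 5: interest £116.38; balance after payment £5,527.44.

£5,527.44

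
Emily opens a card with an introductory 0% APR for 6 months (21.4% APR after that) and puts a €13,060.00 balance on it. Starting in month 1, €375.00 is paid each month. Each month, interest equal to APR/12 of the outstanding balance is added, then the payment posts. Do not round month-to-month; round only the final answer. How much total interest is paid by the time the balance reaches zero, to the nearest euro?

€4,501

Promo months 1–6 at r₀ = 0%/12 = 0; months 7+ at r₁ = 21.4%/12 = 0.0178333.
After month 6 (no interest yet): B = €13,060.00 − 6·€375.00 = €10,810.00.
Then at r₁ with €375.00/mo: n₂ = −ln(1 − r₁·B/P)/ln(1+r₁) ≈ 40.83 → 41 more payments.
Total paid = 46·€375.00 + €311.37 = €17,561.37; interest = €17,561.37 − €13,060.00 = €4,501.37.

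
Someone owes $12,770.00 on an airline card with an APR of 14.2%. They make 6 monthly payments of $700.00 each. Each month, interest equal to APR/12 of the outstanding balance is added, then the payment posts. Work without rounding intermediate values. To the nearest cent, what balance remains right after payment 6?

$9,377.69

Monthly rate r = 14.2%/12 = 1.18333% = 0.0118333.
Each month: B ← B·(1+r) − $700.00.
Month 1: interest $151.11; balance after payment $12,221.11.
Month 2: interest $144.62; balance after payment $11,665.73.
Month 3: interest $138.04; balance after payment $11,103.77.
Month 4: interest $131.39; balance after payment $10,535.17.
Month 5: interest $124.67; balance after payment $9,959.83.
Month 6: interest $117.86; balance after payment $9,377.69.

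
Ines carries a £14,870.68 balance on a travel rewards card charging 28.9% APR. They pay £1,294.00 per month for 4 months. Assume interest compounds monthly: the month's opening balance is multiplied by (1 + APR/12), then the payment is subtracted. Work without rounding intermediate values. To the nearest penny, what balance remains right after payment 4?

£10,989.81

Monthly rate r = 28.9%/12 = 2.40833% = 0.0240833.
Each month: B ← B·(1+r) − £1,294.00.
Month 1: interest £358.14; balance after payment £13,934.82.
Month 2: interest £335.60; balance after payment £12,976.41.
Month 3: interest £312.52; balance after payment £11,994.93.
Month 4: interest £288.88; balance after payment £10,989.81.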